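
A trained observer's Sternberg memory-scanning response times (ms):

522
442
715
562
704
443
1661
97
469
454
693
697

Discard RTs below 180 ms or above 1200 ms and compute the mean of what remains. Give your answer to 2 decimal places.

Excluded: 97, 1661
Retained (n=10): Σ = 5701
Mean = 5701/10 = 570.1000

570.10 ms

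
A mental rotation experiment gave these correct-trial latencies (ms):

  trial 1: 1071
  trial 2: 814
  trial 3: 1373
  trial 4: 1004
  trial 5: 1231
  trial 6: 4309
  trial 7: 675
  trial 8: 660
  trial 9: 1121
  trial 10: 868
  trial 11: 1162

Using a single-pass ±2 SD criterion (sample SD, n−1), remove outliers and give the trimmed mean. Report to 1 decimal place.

n = 11, ΣRT = 14288, M = 1298.909
Σ(x−M)² = 10478344.91; s = √(10478344.91/10) = 1023.638
Cutoffs: 1298.909 ± 2·1023.638 → [-748.4, 3346.2]
Outside: 4309 → excluded.
Retained (n=10): Σ = 9979, mean = 9979/10 = 997.900

997.9 ms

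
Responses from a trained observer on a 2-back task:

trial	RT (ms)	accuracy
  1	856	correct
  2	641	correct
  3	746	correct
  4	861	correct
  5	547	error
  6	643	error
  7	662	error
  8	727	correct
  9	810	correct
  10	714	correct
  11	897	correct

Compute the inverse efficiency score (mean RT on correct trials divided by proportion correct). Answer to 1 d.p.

Correct trials (n=8): 856, 641, 746, 861, 727, 810, 714, 897
Mean correct RT = 6252/8 = 781.5000 ms
Proportion correct = 8/11
IES = 781.5000 / (8/11) = 1074.562 ms

1074.6 ms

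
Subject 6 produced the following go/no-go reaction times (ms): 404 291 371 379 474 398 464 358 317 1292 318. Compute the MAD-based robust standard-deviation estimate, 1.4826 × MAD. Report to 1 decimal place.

90.4 ms

Sorted: 291, 317, 318, 358, 371, 379, 398, 404, 464, 474, 1292 → median = 379
|x − 379| sorted: 0, 8, 19, 21, 25, 61, 62, 85, 88, 95, 913 → MAD = 61
Robust SD ≈ 1.4826 × 61 = 90.439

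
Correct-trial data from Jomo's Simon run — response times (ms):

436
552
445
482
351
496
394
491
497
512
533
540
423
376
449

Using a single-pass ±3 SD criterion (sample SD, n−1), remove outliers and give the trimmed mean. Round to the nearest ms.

n = 15, ΣRT = 6977, M = 465.133
Σ(x−M)² = 52195.73; s = √(52195.73/14) = 61.060
Cutoffs: 465.133 ± 3·61.060 → [282.0, 648.3]
No RTs fall outside the cutoffs; all 15 retained. Mean = 6977/15 = 465.133

465 ms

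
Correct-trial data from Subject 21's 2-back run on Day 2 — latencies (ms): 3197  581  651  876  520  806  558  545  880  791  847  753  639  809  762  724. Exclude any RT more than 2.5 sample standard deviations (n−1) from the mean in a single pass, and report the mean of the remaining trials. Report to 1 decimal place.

716.1 ms

n = 16, ΣRT = 13939, M = 871.188
Σ(x−M)² = 5986610.44; s = √(5986610.44/15) = 631.749
Cutoffs: 871.188 ± 2.5·631.749 → [-708.2, 2450.6]
Outside: 3197 → excluded.
Retained (n=15): Σ = 10742, mean = 10742/15 = 716.133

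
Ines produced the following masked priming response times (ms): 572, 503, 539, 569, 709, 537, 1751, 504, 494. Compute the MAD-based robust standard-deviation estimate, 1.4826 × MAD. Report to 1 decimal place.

51.9 ms

Sorted: 494, 503, 504, 537, 539, 569, 572, 709, 1751 → median = 539
|x − 539| sorted: 0, 2, 30, 33, 35, 36, 45, 170, 1212 → MAD = 35
Robust SD ≈ 1.4826 × 35 = 51.891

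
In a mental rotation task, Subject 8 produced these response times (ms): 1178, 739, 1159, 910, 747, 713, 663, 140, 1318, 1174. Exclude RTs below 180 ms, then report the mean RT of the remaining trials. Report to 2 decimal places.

Excluded: 140
Retained (n=9): Σ = 8601
Mean = 8601/9 = 955.6667

955.67 ms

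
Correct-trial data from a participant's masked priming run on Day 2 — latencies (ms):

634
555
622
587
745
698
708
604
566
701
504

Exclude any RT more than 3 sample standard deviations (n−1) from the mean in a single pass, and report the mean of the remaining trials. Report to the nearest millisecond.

629 ms

n = 11, ΣRT = 6924, M = 629.455
Σ(x−M)² = 57172.73; s = √(57172.73/10) = 75.613
Cutoffs: 629.455 ± 3·75.613 → [402.6, 856.3]
No RTs fall outside the cutoffs; all 11 retained. Mean = 6924/11 = 629.455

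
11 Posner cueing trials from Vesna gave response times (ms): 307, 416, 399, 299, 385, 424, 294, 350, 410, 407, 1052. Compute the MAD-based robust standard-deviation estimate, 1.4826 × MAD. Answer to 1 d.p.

Sorted: 294, 299, 307, 350, 385, 399, 407, 410, 416, 424, 1052 → median = 399
|x − 399| sorted: 0, 8, 11, 14, 17, 25, 49, 92, 100, 105, 653 → MAD = 25
Robust SD ≈ 1.4826 × 25 = 37.065

37.1 ms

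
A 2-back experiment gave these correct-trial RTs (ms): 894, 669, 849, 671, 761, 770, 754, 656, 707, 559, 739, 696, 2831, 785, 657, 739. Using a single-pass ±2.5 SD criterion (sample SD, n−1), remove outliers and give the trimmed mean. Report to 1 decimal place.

727.1 ms

n = 16, ΣRT = 13737, M = 858.562
Σ(x−M)² = 4246061.94; s = √(4246061.94/15) = 532.044
Cutoffs: 858.562 ± 2.5·532.044 → [-471.5, 2188.7]
Outside: 2831 → excluded.
Retained (n=15): Σ = 10906, mean = 10906/15 = 727.067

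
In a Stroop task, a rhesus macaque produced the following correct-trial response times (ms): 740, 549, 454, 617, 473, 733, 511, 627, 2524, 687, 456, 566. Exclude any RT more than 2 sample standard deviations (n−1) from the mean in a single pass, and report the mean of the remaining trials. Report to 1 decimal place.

n = 12, ΣRT = 8937, M = 744.750
Σ(x−M)² = 3566080.25; s = √(3566080.25/11) = 569.376
Cutoffs: 744.750 ± 2·569.376 → [-394.0, 1883.5]
Outside: 2524 → excluded.
Retained (n=11): Σ = 6413, mean = 6413/11 = 583.000

583.0 ms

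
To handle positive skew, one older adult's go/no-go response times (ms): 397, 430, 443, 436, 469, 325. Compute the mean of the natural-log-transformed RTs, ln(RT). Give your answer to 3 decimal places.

ln(RT): 5.9839, 6.0638, 6.0936, 6.0776, 6.1506, 5.7838
Σ ln(RT) = 36.1534
Mean = 36.1534/6 = 6.02556

6.026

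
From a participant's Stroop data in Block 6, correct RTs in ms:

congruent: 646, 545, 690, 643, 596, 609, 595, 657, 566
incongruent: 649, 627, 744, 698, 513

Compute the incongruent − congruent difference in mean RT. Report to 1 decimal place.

M(congruent) = 5547/9 = 616.333
M(incongruent) = 3231/5 = 646.200
Difference = 646.200 − 616.333 = 29.867 ms

29.9 ms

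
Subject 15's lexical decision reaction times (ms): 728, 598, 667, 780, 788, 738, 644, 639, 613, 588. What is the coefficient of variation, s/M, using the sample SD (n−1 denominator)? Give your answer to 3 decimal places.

n = 10, Σ = 6783, M = 678.3000
Σ(x−M)² = 50126.100; s = √(50126.100/9) = 74.6295
CV = 74.6295 / 678.3000 = 0.11002

0.110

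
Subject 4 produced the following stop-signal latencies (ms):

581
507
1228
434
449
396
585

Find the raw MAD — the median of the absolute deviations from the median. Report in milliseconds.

74 ms

Sorted: 396, 434, 449, 507, 581, 585, 1228 → median = 507
|x − 507|: 74, 0, 721, 73, 58, 111, 78
Sorted deviations: 0, 58, 73, 74, 78, 111, 721 → MAD = 74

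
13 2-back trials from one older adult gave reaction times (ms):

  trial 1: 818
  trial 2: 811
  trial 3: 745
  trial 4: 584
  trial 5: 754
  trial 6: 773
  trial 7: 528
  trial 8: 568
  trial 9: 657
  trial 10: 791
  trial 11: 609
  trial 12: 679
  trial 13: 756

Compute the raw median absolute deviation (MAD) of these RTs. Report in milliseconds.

66 ms

Sorted: 528, 568, 584, 609, 657, 679, 745, 754, 756, 773, 791, 811, 818 → median = 745
|x − 745|: 73, 66, 0, 161, 9, 28, 217, 177, 88, 46, 136, 66, 11
Sorted deviations: 0, 9, 11, 28, 46, 66, 66, 73, 88, 136, 161, 177, 217 → MAD = 66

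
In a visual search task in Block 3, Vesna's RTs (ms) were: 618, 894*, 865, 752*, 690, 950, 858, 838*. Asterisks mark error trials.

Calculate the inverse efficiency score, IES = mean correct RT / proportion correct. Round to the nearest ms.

Correct trials (n=5): 618, 865, 690, 950, 858
Mean correct RT = 3981/5 = 796.2000 ms
Proportion correct = 5/8
IES = 796.2000 / (5/8) = 1273.920 ms

1274 ms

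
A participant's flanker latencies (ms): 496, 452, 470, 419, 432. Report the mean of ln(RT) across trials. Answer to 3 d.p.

ln(RT): 6.2066, 6.1137, 6.1527, 6.0379, 6.0684
Σ ln(RT) = 30.5793
Mean = 30.5793/5 = 6.11586

6.116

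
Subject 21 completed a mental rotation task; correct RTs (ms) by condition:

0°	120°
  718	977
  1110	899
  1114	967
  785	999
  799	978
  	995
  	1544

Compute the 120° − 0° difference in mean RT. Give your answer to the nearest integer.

146 ms

M(0°) = 4526/5 = 905.200
M(120°) = 7359/7 = 1051.286
Difference = 1051.286 − 905.200 = 146.086 ms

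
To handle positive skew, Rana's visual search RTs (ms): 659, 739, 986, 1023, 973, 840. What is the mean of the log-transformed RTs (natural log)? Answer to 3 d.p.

6.756

ln(RT): 6.4907, 6.6053, 6.8937, 6.9305, 6.8804, 6.7334
Σ ln(RT) = 40.5340
Mean = 40.5340/6 = 6.75566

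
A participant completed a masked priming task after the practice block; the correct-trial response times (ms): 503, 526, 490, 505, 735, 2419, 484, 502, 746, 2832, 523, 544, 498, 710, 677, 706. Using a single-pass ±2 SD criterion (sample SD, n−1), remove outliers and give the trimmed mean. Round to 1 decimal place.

n = 16, ΣRT = 13400, M = 837.500
Σ(x−M)² = 7535430.00; s = √(7535430.00/15) = 708.775
Cutoffs: 837.500 ± 2·708.775 → [-580.0, 2255.0]
Outside: 2419, 2832 → excluded.
Retained (n=14): Σ = 8149, mean = 8149/14 = 582.071

582.1 ms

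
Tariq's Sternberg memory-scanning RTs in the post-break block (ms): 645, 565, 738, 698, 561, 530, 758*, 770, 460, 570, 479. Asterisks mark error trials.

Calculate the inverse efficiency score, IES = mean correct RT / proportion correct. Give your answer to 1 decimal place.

Correct trials (n=10): 645, 565, 738, 698, 561, 530, 770, 460, 570, 479
Mean correct RT = 6016/10 = 601.6000 ms
Proportion correct = 10/11
IES = 601.6000 / (10/11) = 661.760 ms

661.8 ms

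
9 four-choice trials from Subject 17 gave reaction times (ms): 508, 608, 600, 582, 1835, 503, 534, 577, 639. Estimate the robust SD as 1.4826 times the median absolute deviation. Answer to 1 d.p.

Sorted: 503, 508, 534, 577, 582, 600, 608, 639, 1835 → median = 582
|x − 582| sorted: 0, 5, 18, 26, 48, 57, 74, 79, 1253 → MAD = 48
Robust SD ≈ 1.4826 × 48 = 71.165

71.2 ms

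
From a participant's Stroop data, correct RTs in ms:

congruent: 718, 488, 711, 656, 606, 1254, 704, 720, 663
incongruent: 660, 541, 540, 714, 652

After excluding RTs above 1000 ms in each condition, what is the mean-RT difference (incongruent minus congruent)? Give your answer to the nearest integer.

congruent: exclude 1254
M(congruent) = 5266/8 = 658.250
M(incongruent) = 3107/5 = 621.400
Difference = 621.400 − 658.250 = -36.850 ms

-37 ms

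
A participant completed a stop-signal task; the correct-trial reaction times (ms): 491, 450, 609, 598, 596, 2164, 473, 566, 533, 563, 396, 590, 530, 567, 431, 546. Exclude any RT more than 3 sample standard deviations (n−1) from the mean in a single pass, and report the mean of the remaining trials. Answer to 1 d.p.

529.3 ms

n = 16, ΣRT = 10103, M = 631.438
Σ(x−M)² = 2567089.94; s = √(2567089.94/15) = 413.690
Cutoffs: 631.438 ± 3·413.690 → [-609.6, 1872.5]
Outside: 2164 → excluded.
Retained (n=15): Σ = 7939, mean = 7939/15 = 529.267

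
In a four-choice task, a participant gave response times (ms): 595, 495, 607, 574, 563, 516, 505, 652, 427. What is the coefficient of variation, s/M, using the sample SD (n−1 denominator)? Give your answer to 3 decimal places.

n = 9, Σ = 4934, M = 548.2222
Σ(x−M)² = 37729.556; s = √(37729.556/8) = 68.6746
CV = 68.6746 / 548.2222 = 0.12527

0.125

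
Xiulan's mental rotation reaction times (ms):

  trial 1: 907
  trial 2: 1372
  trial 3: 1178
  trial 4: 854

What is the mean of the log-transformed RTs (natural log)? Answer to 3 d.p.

6.964

ln(RT): 6.8101, 7.2240, 7.0716, 6.7499
Σ ln(RT) = 27.8557
Mean = 27.8557/4 = 6.96392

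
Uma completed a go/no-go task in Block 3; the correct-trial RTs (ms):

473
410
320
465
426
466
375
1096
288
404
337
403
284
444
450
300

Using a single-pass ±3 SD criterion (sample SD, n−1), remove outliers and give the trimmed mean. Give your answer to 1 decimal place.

389.7 ms

n = 16, ΣRT = 6941, M = 433.812
Σ(x−M)² = 532264.44; s = √(532264.44/15) = 188.373
Cutoffs: 433.812 ± 3·188.373 → [-131.3, 998.9]
Outside: 1096 → excluded.
Retained (n=15): Σ = 5845, mean = 5845/15 = 389.667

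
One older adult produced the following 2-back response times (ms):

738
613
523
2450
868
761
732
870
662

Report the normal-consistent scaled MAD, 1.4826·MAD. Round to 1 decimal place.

Sorted: 523, 613, 662, 732, 738, 761, 868, 870, 2450 → median = 738
|x − 738| sorted: 0, 6, 23, 76, 125, 130, 132, 215, 1712 → MAD = 125
Robust SD ≈ 1.4826 × 125 = 185.325

185.3 ms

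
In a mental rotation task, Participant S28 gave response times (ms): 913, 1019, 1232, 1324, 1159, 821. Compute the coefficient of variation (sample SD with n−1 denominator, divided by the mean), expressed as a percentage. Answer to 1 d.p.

n = 6, Σ = 6468, M = 1078.0000
Σ(x−M)² = 187548.000; s = √(187548.000/5) = 193.6740
CV = 193.6740 / 1078.0000 = 0.17966 = 17.966%

18.0%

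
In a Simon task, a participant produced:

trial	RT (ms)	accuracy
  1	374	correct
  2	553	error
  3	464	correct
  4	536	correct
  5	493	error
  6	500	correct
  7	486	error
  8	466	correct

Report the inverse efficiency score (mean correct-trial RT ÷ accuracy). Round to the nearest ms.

749 ms

Correct trials (n=5): 374, 464, 536, 500, 466
Mean correct RT = 2340/5 = 468.0000 ms
Proportion correct = 5/8
IES = 468.0000 / (5/8) = 748.800 ms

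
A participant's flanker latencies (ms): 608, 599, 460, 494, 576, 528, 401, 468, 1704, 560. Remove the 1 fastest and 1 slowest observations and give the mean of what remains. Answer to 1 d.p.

536.6 ms

Sorted: 401, 460, 468, 494, 528, 560, 576, 599, 608, 1704
Drop lowest 1 (401) and highest 1 (1704)
Remaining (n=8): Σ = 4293, mean = 4293/8 = 536.625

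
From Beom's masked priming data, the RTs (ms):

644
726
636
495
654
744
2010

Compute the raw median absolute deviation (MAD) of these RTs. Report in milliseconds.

Sorted: 495, 636, 644, 654, 726, 744, 2010 → median = 654
|x − 654|: 10, 72, 18, 159, 0, 90, 1356
Sorted deviations: 0, 10, 18, 72, 90, 159, 1356 → MAD = 72

72 ms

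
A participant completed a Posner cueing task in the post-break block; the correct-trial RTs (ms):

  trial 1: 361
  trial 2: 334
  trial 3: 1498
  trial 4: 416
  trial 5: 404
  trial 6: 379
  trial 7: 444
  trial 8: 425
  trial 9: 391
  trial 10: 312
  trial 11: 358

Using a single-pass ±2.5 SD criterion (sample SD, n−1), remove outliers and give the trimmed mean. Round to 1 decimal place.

n = 11, ΣRT = 5322, M = 483.818
Σ(x−M)² = 1147063.64; s = √(1147063.64/10) = 338.683
Cutoffs: 483.818 ± 2.5·338.683 → [-362.9, 1330.5]
Outside: 1498 → excluded.
Retained (n=10): Σ = 3824, mean = 3824/10 = 382.400

382.4 ms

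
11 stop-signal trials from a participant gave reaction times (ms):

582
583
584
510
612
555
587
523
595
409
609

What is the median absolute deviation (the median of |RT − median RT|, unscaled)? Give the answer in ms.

Sorted: 409, 510, 523, 555, 582, 583, 584, 587, 595, 609, 612 → median = 583
|x − 583|: 1, 0, 1, 73, 29, 28, 4, 60, 12, 174, 26
Sorted deviations: 0, 1, 1, 4, 12, 26, 28, 29, 60, 73, 174 → MAD = 26

26 ms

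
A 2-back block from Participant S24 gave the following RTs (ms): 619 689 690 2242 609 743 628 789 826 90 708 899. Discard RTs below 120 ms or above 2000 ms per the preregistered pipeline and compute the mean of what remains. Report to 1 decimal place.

Excluded: 90, 2242
Retained (n=10): Σ = 7200
Mean = 7200/10 = 720.0000

720.0 ms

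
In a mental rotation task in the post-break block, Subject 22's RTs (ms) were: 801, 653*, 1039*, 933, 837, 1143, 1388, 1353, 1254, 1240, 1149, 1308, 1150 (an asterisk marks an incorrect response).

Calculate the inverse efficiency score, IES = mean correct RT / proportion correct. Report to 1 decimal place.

Correct trials (n=11): 801, 933, 837, 1143, 1388, 1353, 1254, 1240, 1149, 1308, 1150
Mean correct RT = 12556/11 = 1141.4545 ms
Proportion correct = 11/13
IES = 1141.4545 / (11/13) = 1348.992 ms

1349.0 ms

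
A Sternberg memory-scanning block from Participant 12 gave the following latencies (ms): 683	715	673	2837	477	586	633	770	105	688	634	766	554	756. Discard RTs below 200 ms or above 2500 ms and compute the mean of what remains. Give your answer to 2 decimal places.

Excluded: 105, 2837
Retained (n=12): Σ = 7935
Mean = 7935/12 = 661.2500

661.25 ms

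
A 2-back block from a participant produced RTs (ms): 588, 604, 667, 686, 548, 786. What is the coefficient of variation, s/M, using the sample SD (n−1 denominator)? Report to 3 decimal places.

n = 6, Σ = 3879, M = 646.5000
Σ(x−M)² = 36371.500; s = √(36371.500/5) = 85.2895
CV = 85.2895 / 646.5000 = 0.13192

0.132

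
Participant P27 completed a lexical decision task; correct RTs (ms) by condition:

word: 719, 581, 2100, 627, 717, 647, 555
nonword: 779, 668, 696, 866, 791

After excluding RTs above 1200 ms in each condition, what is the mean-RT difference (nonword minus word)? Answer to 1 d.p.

word: exclude 2100
M(word) = 3846/6 = 641.000
M(nonword) = 3800/5 = 760.000
Difference = 760.000 − 641.000 = 119.000 ms

119.0 ms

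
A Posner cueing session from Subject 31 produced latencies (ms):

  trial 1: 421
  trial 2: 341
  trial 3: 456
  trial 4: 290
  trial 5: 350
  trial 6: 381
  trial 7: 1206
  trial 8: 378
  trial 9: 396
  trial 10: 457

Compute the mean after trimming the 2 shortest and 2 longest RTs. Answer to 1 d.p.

Sorted: 290, 341, 350, 378, 381, 396, 421, 456, 457, 1206
Drop lowest 2 (290, 341) and highest 2 (457, 1206)
Remaining (n=6): Σ = 2382, mean = 2382/6 = 397.000

397.0 ms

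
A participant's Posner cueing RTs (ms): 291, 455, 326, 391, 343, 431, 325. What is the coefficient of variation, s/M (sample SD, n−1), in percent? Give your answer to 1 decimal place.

16.6%

n = 7, Σ = 2562, M = 366.0000
Σ(x−M)² = 22206.000; s = √(22206.000/6) = 60.8358
CV = 60.8358 / 366.0000 = 0.16622 = 16.622%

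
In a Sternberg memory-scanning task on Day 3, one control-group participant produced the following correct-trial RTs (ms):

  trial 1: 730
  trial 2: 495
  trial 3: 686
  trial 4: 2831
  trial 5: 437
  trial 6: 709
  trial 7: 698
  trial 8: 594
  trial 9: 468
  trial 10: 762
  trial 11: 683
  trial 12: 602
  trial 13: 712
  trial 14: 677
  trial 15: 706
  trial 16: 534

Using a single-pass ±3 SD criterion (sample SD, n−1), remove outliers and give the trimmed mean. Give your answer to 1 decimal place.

n = 16, ΣRT = 12324, M = 770.250
Σ(x−M)² = 4681637.00; s = √(4681637.00/15) = 558.667
Cutoffs: 770.250 ± 3·558.667 → [-905.8, 2446.3]
Outside: 2831 → excluded.
Retained (n=15): Σ = 9493, mean = 9493/15 = 632.867

632.9 ms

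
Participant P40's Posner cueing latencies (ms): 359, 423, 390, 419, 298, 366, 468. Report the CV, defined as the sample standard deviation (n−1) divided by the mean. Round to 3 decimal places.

0.141

n = 7, Σ = 2723, M = 389.0000
Σ(x−M)² = 18008.000; s = √(18008.000/6) = 54.7844
CV = 54.7844 / 389.0000 = 0.14083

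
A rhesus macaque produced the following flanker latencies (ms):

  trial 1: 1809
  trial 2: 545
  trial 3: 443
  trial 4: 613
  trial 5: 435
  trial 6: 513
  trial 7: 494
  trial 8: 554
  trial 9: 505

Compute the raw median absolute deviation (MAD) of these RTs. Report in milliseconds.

41 ms

Sorted: 435, 443, 494, 505, 513, 545, 554, 613, 1809 → median = 513
|x − 513|: 1296, 32, 70, 100, 78, 0, 19, 41, 8
Sorted deviations: 0, 8, 19, 32, 41, 70, 78, 100, 1296 → MAD = 41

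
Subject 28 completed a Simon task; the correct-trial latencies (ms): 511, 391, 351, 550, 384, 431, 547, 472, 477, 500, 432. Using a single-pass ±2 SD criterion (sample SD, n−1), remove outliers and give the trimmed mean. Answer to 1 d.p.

458.7 ms

n = 11, ΣRT = 5046, M = 458.727
Σ(x−M)² = 44328.18; s = √(44328.18/10) = 66.579
Cutoffs: 458.727 ± 2·66.579 → [325.6, 591.9]
No RTs fall outside the cutoffs; all 11 retained. Mean = 5046/11 = 458.727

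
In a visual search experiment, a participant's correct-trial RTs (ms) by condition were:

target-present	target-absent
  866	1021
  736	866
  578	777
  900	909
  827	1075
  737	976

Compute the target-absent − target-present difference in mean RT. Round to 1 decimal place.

163.3 ms

M(target-present) = 4644/6 = 774.000
M(target-absent) = 5624/6 = 937.333
Difference = 937.333 − 774.000 = 163.333 ms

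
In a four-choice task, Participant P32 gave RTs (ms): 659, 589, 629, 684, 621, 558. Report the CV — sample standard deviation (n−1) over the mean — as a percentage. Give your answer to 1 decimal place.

n = 6, Σ = 3740, M = 623.3333
Σ(x−M)² = 10437.333; s = √(10437.333/5) = 45.6888
CV = 45.6888 / 623.3333 = 0.07330 = 7.330%

7.3%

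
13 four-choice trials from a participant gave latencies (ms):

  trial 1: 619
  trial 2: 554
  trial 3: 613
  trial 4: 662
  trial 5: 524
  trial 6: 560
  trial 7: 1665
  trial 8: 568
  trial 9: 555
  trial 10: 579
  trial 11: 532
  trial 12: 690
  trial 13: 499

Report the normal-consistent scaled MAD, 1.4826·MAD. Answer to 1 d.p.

65.2 ms

Sorted: 499, 524, 532, 554, 555, 560, 568, 579, 613, 619, 662, 690, 1665 → median = 568
|x − 568| sorted: 0, 8, 11, 13, 14, 36, 44, 45, 51, 69, 94, 122, 1097 → MAD = 44
Robust SD ≈ 1.4826 × 44 = 65.234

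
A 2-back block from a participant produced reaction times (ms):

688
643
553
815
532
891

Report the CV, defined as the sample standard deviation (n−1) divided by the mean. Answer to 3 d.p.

n = 6, Σ = 4122, M = 687.0000
Σ(x−M)² = 101918.000; s = √(101918.000/5) = 142.7711
CV = 142.7711 / 687.0000 = 0.20782

0.208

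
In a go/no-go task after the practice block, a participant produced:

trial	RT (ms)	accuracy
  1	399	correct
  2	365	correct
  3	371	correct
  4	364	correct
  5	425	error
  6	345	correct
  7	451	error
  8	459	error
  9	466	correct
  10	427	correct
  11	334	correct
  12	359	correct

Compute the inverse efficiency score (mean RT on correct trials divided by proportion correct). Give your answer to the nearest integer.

508 ms

Correct trials (n=9): 399, 365, 371, 364, 345, 466, 427, 334, 359
Mean correct RT = 3430/9 = 381.1111 ms
Proportion correct = 9/12
IES = 381.1111 / (9/12) = 508.148 ms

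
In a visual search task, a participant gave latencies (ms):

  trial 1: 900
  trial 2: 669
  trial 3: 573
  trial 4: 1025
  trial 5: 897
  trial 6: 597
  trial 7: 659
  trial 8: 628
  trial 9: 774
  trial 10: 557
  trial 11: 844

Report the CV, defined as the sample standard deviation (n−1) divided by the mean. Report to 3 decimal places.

n = 11, Σ = 8123, M = 738.4545
Σ(x−M)² = 249392.727; s = √(249392.727/10) = 157.9217
CV = 157.9217 / 738.4545 = 0.21385

0.214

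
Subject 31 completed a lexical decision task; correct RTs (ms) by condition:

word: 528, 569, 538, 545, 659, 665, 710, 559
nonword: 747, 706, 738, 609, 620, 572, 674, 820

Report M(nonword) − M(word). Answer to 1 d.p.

M(word) = 4773/8 = 596.625
M(nonword) = 5486/8 = 685.750
Difference = 685.750 − 596.625 = 89.125 ms

89.1 ms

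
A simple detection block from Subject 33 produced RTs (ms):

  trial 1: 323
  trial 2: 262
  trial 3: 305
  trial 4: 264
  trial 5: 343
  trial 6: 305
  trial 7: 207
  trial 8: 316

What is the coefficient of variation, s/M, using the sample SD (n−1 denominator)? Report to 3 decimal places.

0.150

n = 8, Σ = 2325, M = 290.6250
Σ(x−M)² = 13369.875; s = √(13369.875/7) = 43.7033
CV = 43.7033 / 290.6250 = 0.15038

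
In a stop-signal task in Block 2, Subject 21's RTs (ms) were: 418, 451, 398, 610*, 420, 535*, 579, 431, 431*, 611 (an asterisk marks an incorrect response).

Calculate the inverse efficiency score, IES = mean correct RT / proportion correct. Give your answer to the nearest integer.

675 ms

Correct trials (n=7): 418, 451, 398, 420, 579, 431, 611
Mean correct RT = 3308/7 = 472.5714 ms
Proportion correct = 7/10
IES = 472.5714 / (7/10) = 675.102 ms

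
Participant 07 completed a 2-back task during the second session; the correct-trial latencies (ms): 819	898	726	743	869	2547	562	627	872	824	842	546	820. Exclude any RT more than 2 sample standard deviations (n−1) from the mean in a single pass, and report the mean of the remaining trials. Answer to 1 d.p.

762.3 ms

n = 13, ΣRT = 11695, M = 899.615
Σ(x−M)² = 3105471.08; s = √(3105471.08/12) = 508.713
Cutoffs: 899.615 ± 2·508.713 → [-117.8, 1917.0]
Outside: 2547 → excluded.
Retained (n=12): Σ = 9148, mean = 9148/12 = 762.333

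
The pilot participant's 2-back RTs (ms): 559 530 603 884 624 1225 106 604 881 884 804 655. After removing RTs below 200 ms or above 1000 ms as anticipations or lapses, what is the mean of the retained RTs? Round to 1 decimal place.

702.8 ms

Excluded: 106, 1225
Retained (n=10): Σ = 7028
Mean = 7028/10 = 702.8000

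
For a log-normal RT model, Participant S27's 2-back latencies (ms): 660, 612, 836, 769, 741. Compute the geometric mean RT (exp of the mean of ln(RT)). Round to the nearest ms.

ln(RT): 6.4922, 6.4167, 6.7286, 6.6451, 6.6080
Mean ln(RT) = 32.8907/5 = 6.57814
Geometric mean = exp(6.57814) = 719.20 ms

719 ms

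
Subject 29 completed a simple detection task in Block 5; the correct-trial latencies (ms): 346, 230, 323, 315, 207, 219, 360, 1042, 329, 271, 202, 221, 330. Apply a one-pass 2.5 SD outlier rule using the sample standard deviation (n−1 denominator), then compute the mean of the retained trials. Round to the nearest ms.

n = 13, ΣRT = 4395, M = 338.077
Σ(x−M)² = 576722.92; s = √(576722.92/12) = 219.226
Cutoffs: 338.077 ± 2.5·219.226 → [-210.0, 886.1]
Outside: 1042 → excluded.
Retained (n=12): Σ = 3353, mean = 3353/12 = 279.417

279 ms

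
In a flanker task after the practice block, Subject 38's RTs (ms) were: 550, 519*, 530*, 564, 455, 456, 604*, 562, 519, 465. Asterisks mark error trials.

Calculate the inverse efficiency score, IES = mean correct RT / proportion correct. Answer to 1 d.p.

Correct trials (n=7): 550, 564, 455, 456, 562, 519, 465
Mean correct RT = 3571/7 = 510.1429 ms
Proportion correct = 7/10
IES = 510.1429 / (7/10) = 728.776 ms

728.8 ms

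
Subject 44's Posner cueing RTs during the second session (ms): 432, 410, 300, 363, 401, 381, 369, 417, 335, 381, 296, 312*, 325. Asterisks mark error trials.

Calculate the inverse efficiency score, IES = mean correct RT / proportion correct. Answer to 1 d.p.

398.1 ms

Correct trials (n=12): 432, 410, 300, 363, 401, 381, 369, 417, 335, 381, 296, 325
Mean correct RT = 4410/12 = 367.5000 ms
Proportion correct = 12/13
IES = 367.5000 / (12/13) = 398.125 ms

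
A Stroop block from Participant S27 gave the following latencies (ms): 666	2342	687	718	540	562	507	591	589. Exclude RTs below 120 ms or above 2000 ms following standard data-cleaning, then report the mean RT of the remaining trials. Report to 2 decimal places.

Excluded: 2342
Retained (n=8): Σ = 4860
Mean = 4860/8 = 607.5000

607.50 ms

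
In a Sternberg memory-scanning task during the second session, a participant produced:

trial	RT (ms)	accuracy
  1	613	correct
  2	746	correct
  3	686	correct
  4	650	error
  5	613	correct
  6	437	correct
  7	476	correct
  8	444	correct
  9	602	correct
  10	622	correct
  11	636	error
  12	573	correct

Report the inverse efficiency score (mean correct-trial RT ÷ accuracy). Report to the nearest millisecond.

Correct trials (n=10): 613, 746, 686, 613, 437, 476, 444, 602, 622, 573
Mean correct RT = 5812/10 = 581.2000 ms
Proportion correct = 10/12
IES = 581.2000 / (10/12) = 697.440 ms

697 ms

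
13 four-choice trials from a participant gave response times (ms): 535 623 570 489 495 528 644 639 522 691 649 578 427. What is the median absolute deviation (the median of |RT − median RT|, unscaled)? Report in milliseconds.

69 ms

Sorted: 427, 489, 495, 522, 528, 535, 570, 578, 623, 639, 644, 649, 691 → median = 570
|x − 570|: 35, 53, 0, 81, 75, 42, 74, 69, 48, 121, 79, 8, 143
Sorted deviations: 0, 8, 35, 42, 48, 53, 69, 74, 75, 79, 81, 121, 143 → MAD = 69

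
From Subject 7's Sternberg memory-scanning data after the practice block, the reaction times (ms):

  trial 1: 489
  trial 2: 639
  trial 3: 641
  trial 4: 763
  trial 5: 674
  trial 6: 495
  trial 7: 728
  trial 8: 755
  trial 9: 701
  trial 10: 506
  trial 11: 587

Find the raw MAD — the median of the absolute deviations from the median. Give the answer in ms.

87 ms

Sorted: 489, 495, 506, 587, 639, 641, 674, 701, 728, 755, 763 → median = 641
|x − 641|: 152, 2, 0, 122, 33, 146, 87, 114, 60, 135, 54
Sorted deviations: 0, 2, 33, 54, 60, 87, 114, 122, 135, 146, 152 → MAD = 87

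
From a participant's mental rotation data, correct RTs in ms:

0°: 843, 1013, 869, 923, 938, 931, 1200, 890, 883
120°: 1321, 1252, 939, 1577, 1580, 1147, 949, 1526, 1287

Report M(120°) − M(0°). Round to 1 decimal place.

343.1 ms

M(0°) = 8490/9 = 943.333
M(120°) = 11578/9 = 1286.444
Difference = 1286.444 − 943.333 = 343.111 ms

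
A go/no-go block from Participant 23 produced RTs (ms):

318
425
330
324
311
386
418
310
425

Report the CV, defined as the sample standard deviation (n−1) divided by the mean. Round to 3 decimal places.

0.143

n = 9, Σ = 3247, M = 360.7778
Σ(x−M)² = 21345.556; s = √(21345.556/8) = 51.6546
CV = 51.6546 / 360.7778 = 0.14318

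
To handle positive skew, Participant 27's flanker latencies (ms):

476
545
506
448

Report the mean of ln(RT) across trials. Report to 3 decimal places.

ln(RT): 6.1654, 6.3008, 6.2265, 6.1048
Σ ln(RT) = 24.7975
Mean = 24.7975/4 = 6.19938

6.199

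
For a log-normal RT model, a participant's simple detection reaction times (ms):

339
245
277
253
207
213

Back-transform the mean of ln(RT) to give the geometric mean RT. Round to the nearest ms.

252 ms

ln(RT): 5.8260, 5.5013, 5.6240, 5.5334, 5.3327, 5.3613
Mean ln(RT) = 33.1787/6 = 5.52978
Geometric mean = exp(5.52978) = 252.09 ms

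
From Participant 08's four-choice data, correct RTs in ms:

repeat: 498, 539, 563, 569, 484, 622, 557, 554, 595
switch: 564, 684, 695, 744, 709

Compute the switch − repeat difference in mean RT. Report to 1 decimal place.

M(repeat) = 4981/9 = 553.444
M(switch) = 3396/5 = 679.200
Difference = 679.200 − 553.444 = 125.756 ms

125.8 ms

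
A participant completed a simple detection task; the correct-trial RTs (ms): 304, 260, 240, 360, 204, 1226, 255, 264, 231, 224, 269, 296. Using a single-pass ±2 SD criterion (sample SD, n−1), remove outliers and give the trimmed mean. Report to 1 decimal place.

264.3 ms

n = 12, ΣRT = 4133, M = 344.417
Σ(x−M)² = 866668.92; s = √(866668.92/11) = 280.692
Cutoffs: 344.417 ± 2·280.692 → [-217.0, 905.8]
Outside: 1226 → excluded.
Retained (n=11): Σ = 2907, mean = 2907/11 = 264.273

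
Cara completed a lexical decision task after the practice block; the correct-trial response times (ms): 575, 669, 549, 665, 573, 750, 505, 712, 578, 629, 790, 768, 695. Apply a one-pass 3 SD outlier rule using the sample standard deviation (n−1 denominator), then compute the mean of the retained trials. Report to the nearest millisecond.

651 ms

n = 13, ΣRT = 8458, M = 650.615
Σ(x−M)² = 98379.08; s = √(98379.08/12) = 90.544
Cutoffs: 650.615 ± 3·90.544 → [379.0, 922.2]
No RTs fall outside the cutoffs; all 13 retained. Mean = 8458/13 = 650.615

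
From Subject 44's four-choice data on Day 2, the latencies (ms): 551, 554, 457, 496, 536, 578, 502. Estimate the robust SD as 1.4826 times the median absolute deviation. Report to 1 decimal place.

Sorted: 457, 496, 502, 536, 551, 554, 578 → median = 536
|x − 536| sorted: 0, 15, 18, 34, 40, 42, 79 → MAD = 34
Robust SD ≈ 1.4826 × 34 = 50.408

50.4 ms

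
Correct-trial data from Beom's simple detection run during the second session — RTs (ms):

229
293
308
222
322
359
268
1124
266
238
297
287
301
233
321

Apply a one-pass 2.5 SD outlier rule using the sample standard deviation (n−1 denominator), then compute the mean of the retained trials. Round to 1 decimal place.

281.7 ms

n = 15, ΣRT = 5068, M = 337.867
Σ(x−M)² = 683803.73; s = √(683803.73/14) = 221.005
Cutoffs: 337.867 ± 2.5·221.005 → [-214.6, 890.4]
Outside: 1124 → excluded.
Retained (n=14): Σ = 3944, mean = 3944/14 = 281.714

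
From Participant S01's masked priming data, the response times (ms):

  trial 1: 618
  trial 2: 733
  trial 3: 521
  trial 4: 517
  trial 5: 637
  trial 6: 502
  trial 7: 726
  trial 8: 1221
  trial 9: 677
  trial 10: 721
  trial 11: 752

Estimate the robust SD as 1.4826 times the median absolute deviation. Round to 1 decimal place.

87.5 ms

Sorted: 502, 517, 521, 618, 637, 677, 721, 726, 733, 752, 1221 → median = 677
|x − 677| sorted: 0, 40, 44, 49, 56, 59, 75, 156, 160, 175, 544 → MAD = 59
Robust SD ≈ 1.4826 × 59 = 87.473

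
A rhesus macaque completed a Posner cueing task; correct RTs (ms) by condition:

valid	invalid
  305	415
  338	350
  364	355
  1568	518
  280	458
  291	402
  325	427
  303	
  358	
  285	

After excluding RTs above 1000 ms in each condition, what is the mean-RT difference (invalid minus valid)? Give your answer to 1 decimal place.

101.3 ms

valid: exclude 1568
M(valid) = 2849/9 = 316.556
M(invalid) = 2925/7 = 417.857
Difference = 417.857 − 316.556 = 101.302 ms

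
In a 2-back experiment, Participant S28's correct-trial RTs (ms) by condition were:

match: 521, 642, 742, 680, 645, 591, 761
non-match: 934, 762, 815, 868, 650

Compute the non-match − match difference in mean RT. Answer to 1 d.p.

M(match) = 4582/7 = 654.571
M(non-match) = 4029/5 = 805.800
Difference = 805.800 − 654.571 = 151.229 ms

151.2 ms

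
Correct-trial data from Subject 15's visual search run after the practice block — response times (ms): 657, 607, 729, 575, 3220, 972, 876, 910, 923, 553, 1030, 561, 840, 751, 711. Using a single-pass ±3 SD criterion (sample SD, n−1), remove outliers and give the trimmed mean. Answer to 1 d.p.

763.9 ms

n = 15, ΣRT = 13915, M = 927.667
Σ(x−M)² = 5970823.33; s = √(5970823.33/14) = 653.060
Cutoffs: 927.667 ± 3·653.060 → [-1031.5, 2886.8]
Outside: 3220 → excluded.
Retained (n=14): Σ = 10695, mean = 10695/14 = 763.929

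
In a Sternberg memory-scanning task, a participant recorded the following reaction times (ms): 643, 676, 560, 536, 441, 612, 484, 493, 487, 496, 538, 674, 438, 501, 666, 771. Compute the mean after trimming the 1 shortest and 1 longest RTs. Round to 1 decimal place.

Sorted: 438, 441, 484, 487, 493, 496, 501, 536, 538, 560, 612, 643, 666, 674, 676, 771
Drop lowest 1 (438) and highest 1 (771)
Remaining (n=14): Σ = 7807, mean = 7807/14 = 557.643

557.6 ms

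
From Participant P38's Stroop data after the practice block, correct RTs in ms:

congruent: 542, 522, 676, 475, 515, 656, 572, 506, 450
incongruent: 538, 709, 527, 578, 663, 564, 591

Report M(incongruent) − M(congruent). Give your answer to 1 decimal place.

49.7 ms

M(congruent) = 4914/9 = 546.000
M(incongruent) = 4170/7 = 595.714
Difference = 595.714 − 546.000 = 49.714 ms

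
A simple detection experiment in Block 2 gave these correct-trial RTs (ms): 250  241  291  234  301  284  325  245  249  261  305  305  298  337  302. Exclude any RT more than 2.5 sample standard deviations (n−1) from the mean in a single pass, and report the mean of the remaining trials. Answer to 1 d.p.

281.9 ms

n = 15, ΣRT = 4228, M = 281.867
Σ(x−M)² = 14941.73; s = √(14941.73/14) = 32.669
Cutoffs: 281.867 ± 2.5·32.669 → [200.2, 363.5]
No RTs fall outside the cutoffs; all 15 retained. Mean = 4228/15 = 281.867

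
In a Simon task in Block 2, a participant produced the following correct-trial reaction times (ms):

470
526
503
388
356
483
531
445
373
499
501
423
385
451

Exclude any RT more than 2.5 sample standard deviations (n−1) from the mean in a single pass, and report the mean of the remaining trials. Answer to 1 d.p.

n = 14, ΣRT = 6334, M = 452.429
Σ(x−M)² = 45143.43; s = √(45143.43/13) = 58.929
Cutoffs: 452.429 ± 2.5·58.929 → [305.1, 599.7]
No RTs fall outside the cutoffs; all 14 retained. Mean = 6334/14 = 452.429

452.4 ms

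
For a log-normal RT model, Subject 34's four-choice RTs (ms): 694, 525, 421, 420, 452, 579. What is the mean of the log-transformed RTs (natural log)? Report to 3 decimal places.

ln(RT): 6.5425, 6.2634, 6.0426, 6.0403, 6.1137, 6.3613
Σ ln(RT) = 37.3637
Mean = 37.3637/6 = 6.22729

6.227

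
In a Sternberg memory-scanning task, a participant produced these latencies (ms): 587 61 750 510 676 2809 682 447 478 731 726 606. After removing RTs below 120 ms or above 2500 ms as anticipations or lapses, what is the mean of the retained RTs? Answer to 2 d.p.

619.30 ms

Excluded: 61, 2809
Retained (n=10): Σ = 6193
Mean = 6193/10 = 619.3000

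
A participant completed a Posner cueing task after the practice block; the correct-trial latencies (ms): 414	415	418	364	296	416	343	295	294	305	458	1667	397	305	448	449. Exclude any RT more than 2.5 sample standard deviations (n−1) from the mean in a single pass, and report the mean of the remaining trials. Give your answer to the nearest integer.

374 ms

n = 16, ΣRT = 7284, M = 455.250
Σ(x−M)² = 1621199.00; s = √(1621199.00/15) = 328.755
Cutoffs: 455.250 ± 2.5·328.755 → [-366.6, 1277.1]
Outside: 1667 → excluded.
Retained (n=15): Σ = 5617, mean = 5617/15 = 374.467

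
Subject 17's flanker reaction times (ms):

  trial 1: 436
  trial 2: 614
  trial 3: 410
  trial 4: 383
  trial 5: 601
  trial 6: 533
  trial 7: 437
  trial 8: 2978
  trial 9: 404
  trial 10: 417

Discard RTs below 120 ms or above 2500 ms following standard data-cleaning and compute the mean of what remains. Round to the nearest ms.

471 ms

Excluded: 2978
Retained (n=9): Σ = 4235
Mean = 4235/9 = 470.5556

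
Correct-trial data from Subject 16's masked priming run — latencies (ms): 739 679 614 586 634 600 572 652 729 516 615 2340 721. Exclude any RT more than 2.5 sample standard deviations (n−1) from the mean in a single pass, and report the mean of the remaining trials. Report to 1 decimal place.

n = 13, ΣRT = 9997, M = 769.000
Σ(x−M)² = 2725468.00; s = √(2725468.00/12) = 476.574
Cutoffs: 769.000 ± 2.5·476.574 → [-422.4, 1960.4]
Outside: 2340 → excluded.
Retained (n=12): Σ = 7657, mean = 7657/12 = 638.083

638.1 ms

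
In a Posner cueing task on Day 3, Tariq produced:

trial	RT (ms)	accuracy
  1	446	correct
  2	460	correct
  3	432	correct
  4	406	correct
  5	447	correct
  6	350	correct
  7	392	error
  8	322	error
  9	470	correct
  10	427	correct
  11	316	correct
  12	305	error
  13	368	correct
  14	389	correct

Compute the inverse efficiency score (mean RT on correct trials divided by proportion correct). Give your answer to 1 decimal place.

Correct trials (n=11): 446, 460, 432, 406, 447, 350, 470, 427, 316, 368, 389
Mean correct RT = 4511/11 = 410.0909 ms
Proportion correct = 11/14
IES = 410.0909 / (11/14) = 521.934 ms

521.9 ms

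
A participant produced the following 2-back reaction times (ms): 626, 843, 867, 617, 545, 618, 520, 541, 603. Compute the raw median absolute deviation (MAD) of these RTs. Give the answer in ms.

Sorted: 520, 541, 545, 603, 617, 618, 626, 843, 867 → median = 617
|x − 617|: 9, 226, 250, 0, 72, 1, 97, 76, 14
Sorted deviations: 0, 1, 9, 14, 72, 76, 97, 226, 250 → MAD = 72

72 ms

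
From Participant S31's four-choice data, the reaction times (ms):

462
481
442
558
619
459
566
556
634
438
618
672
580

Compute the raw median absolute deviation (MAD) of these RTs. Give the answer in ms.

76 ms

Sorted: 438, 442, 459, 462, 481, 556, 558, 566, 580, 618, 619, 634, 672 → median = 558
|x − 558|: 96, 77, 116, 0, 61, 99, 8, 2, 76, 120, 60, 114, 22
Sorted deviations: 0, 2, 8, 22, 60, 61, 76, 77, 96, 99, 114, 116, 120 → MAD = 76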